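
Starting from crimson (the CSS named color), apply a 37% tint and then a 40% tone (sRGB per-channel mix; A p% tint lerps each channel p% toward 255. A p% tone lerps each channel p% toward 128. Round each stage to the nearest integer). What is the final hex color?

CSS crimson is rgb(220, 20, 60).
A 37% tint moves each channel 37% toward 255:
  R: 220 + 12.95 = 232.95 → 233
  G: 20 + 0.37×(255−20) = 20 + 86.95 = 106.95 → 107
  B: 60 + 0.37×(255−60) = 60 + 72.15 = 132.15 → 132
After the tint: rgb(233, 107, 132) = #E96B84.
Per channel, c → c + 0.4(128 − c):
  R: 233 + 0.4×(128−233) = 233 − 42 = 191 → 191
  G: 107 + 0.4×(128−107) = 107 + 8.4 = 115.4 → 115
  B: 132 + 0.4×(128−132) = 132 − 1.6 = 130.4 → 130
rgb(191, 115, 130) = #BF7382.

#BF7382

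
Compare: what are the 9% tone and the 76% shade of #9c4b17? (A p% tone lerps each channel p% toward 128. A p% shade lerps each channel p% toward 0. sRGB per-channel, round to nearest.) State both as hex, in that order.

#995020, #251206

#9c4b17 is rgb(156, 75, 23).
9% tone:
  R: 156 + 0.09×(128−156) = 156 − 2.52 = 153.48 → 153
  G: 75 + 0.09×(128−75) = 75 + 4.77 = 79.77 → 80
  B: 23 + 9.45 = 32.45 → 32
  → #995020
76% shade:
  R: 156 − 118.56 = 37.44 → 37
  G: 75 + 0.76×(0−75) = 75 − 57 = 18 → 18
  B: 23 + 0.76×(0−23) = 23 − 17.48 = 5.52 → 6
  → #251206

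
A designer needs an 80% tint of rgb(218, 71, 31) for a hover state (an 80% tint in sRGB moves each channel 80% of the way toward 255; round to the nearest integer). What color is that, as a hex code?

#F8DAD2

Per channel, c → c + 0.8(255 − c):
  R: 218 + 29.6 = 247.6 → 248
  G: 71 + 147.2 = 218.2 → 218
  B: 31 + 179.2 = 210.2 → 210
rgb(248, 218, 210) = #F8DAD2.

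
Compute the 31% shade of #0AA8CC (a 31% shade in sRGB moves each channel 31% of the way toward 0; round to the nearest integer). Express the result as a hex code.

#0AA8CC is rgb(10, 168, 204).
Per channel, c → c + 0.31(0 − c):
  R: 10 − 3.1 = 6.9 → 7
  G: 168 + 0.31×(0−168) = 168 − 52.08 = 115.92 → 116
  B: 204 − 63.24 = 140.76 → 141
rgb(7, 116, 141) = #07748D.

#07748D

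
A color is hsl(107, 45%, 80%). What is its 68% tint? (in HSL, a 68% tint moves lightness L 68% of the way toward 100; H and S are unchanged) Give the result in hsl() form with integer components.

L moves 68% from 80 toward 100: 80 + 13.6 = 93.6 → 94.
H and S are unchanged.

hsl(107, 45%, 94%)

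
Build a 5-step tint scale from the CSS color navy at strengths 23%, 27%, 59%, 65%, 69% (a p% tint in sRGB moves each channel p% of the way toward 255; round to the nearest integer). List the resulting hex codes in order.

#3B3B9D, #4545A2, #9696CB, #A6A6D3, #B0B0D8

CSS navy is rgb(0, 0, 128).
23%: (0 + 58.65 = 58.65→59, 0 + 58.65 = 58.65→59, 128 + 29.21 = 157.21→157) → #3B3B9D
27%: (0 + 68.85 = 68.85→69, 0 + 68.85 = 68.85→69, 128 + 34.29 = 162.29→162) → #4545A2
59%: (0 + 150.45 = 150.45→150, 0 + 150.45 = 150.45→150, 128 + 74.93 = 202.93→203) → #9696CB
65%: (0 + 165.75 = 165.75→166, 0 + 165.75 = 165.75→166, 128 + 82.55 = 210.55→211) → #A6A6D3
69%: (0 + 175.95 = 175.95→176, 0 + 175.95 = 175.95→176, 128 + 87.63 = 215.63→216) → #B0B0D8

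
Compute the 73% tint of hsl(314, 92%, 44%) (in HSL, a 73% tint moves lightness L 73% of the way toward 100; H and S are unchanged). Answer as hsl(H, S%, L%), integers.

hsl(314, 92%, 85%)

L moves 73% from 44 toward 100: 44 + 40.88 = 84.88 → 85.
H and S are unchanged.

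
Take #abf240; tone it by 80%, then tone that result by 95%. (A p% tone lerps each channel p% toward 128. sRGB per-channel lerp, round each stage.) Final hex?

#abf240 is rgb(171, 242, 64).
An 80% tone moves each channel 80% toward 128:
  R: 171 − 34.4 = 136.6 → 137
  G: 242 − 91.2 = 150.8 → 151
  B: 64 + 51.2 = 115.2 → 115
After the tone: rgb(137, 151, 115) = #899773.
A 95% tone moves each channel 95% toward 128:
  R: 137 + 0.95×(128−137) = 137 − 8.55 = 128.45 → 128
  G: 151 − 21.85 = 129.15 → 129
  B: 115 + 12.35 = 127.35 → 127
rgb(128, 129, 127) = #80817f.

#80817f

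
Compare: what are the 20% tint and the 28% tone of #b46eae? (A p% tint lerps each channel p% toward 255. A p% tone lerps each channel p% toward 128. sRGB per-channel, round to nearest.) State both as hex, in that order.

#c38bbe, #a573a1

#b46eae is rgb(180, 110, 174).
20% tint:
  R: 180 + 0.2×(255−180) = 180 + 15 = 195 → 195
  G: 110 + 29 = 139 → 139
  B: 174 + 16.2 = 190.2 → 190
  → #c38bbe
28% tone:
  R: 180 − 14.56 = 165.44 → 165
  G: 110 + 5.04 = 115.04 → 115
  B: 174 − 12.88 = 161.12 → 161
  → #a573a1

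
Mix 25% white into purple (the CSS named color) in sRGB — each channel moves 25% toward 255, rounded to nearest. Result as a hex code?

CSS purple is rgb(128, 0, 128).
Lerp each channel 25% toward 255:
  R: 128 + 0.25×(255−128) = 128 + 31.75 = 159.75 → 160
  G: 0 + 63.75 = 63.75 → 64
  B: 128 + 0.25×(255−128) = 128 + 31.75 = 159.75 → 160
rgb(160, 64, 160) = #A040A0.

#A040A0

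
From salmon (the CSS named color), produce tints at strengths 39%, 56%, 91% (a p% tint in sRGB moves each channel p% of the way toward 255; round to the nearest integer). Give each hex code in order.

CSS salmon is rgb(250, 128, 114).
39%: (250 + 1.95 = 251.95→252, 128 + 49.53 = 177.53→178, 114 + 54.99 = 168.99→169) → #FCB2A9
56%: (250 + 2.8 = 252.8→253, 128 + 71.12 = 199.12→199, 114 + 78.96 = 192.96→193) → #FDC7C1
91%: (250 + 4.55 = 254.55→255, 128 + 115.57 = 243.57→244, 114 + 128.31 = 242.31→242) → #FFF4F2

#FCB2A9, #FDC7C1, #FFF4F2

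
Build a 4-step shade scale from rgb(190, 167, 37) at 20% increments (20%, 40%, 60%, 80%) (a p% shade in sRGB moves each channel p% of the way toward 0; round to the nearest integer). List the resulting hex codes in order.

20%: (190 − 38 = 152→152, 167 − 33.4 = 133.6→134, 37 − 7.4 = 29.6→30) → #98861e
40%: (190 − 76 = 114→114, 167 − 66.8 = 100.2→100, 37 − 14.8 = 22.2→22) → #726416
60%: (190 − 114 = 76→76, 167 − 100.2 = 66.8→67, 37 − 22.2 = 14.8→15) → #4c430f
80%: (190 − 152 = 38→38, 167 − 133.6 = 33.4→33, 37 − 29.6 = 7.4→7) → #262107

#98861e, #726416, #4c430f, #262107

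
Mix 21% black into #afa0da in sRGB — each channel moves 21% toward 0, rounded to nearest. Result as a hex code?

#8a7eac

#afa0da is rgb(175, 160, 218).
A 21% shade moves each channel 21% toward 0:
  R: 175 + 0.21×(0−175) = 175 − 36.75 = 138.25 → 138
  G: 160 − 33.6 = 126.4 → 126
  B: 218 − 45.78 = 172.22 → 172
rgb(138, 126, 172) = #8a7eac.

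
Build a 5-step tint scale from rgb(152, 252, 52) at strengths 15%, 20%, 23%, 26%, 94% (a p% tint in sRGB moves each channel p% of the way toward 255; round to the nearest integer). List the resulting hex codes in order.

15%: (152 + 15.45 = 167.45→167, 252→252, 52 + 30.45 = 82.45→82) → #A7FC52
20%: (152 + 20.6 = 172.6→173, 252 + 0.6 = 252.6→253, 52 + 40.6 = 92.6→93) → #ADFD5D
23%: (152 + 23.69 = 175.69→176, 252 + 0.69 = 252.69→253, 52 + 46.69 = 98.69→99) → #B0FD63
26%: (152 + 26.78 = 178.78→179, 252 + 0.78 = 252.78→253, 52 + 52.78 = 104.78→105) → #B3FD69
94%: (152 + 96.82 = 248.82→249, 252 + 2.82 = 254.82→255, 52 + 190.82 = 242.82→243) → #F9FFF3

#A7FC52, #ADFD5D, #B0FD63, #B3FD69, #F9FFF3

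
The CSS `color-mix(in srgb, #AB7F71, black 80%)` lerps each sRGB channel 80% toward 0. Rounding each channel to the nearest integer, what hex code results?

#AB7F71 is rgb(171, 127, 113).
An 80% shade moves each channel 80% toward 0:
  R: 171 + 0.8×(0−171) = 171 − 136.8 = 34.2 → 34
  G: 127 + 0.8×(0−127) = 127 − 101.6 = 25.4 → 25
  B: 113 + 0.8×(0−113) = 113 − 90.4 = 22.6 → 23
rgb(34, 25, 23) = #221917.

#221917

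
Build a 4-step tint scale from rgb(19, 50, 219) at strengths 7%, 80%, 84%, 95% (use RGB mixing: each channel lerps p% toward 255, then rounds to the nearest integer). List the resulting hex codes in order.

7%: (19 + 16.52 = 35.52→36, 50 + 14.35 = 64.35→64, 219 + 2.52 = 221.52→222) → #2440DE
80%: (19 + 188.8 = 207.8→208, 50 + 164 = 214→214, 219 + 28.8 = 247.8→248) → #D0D6F8
84%: (19 + 198.24 = 217.24→217, 50 + 172.2 = 222.2→222, 219 + 30.24 = 249.24→249) → #D9DEF9
95%: (19 + 224.2 = 243.2→243, 50 + 194.75 = 244.75→245, 219 + 34.2 = 253.2→253) → #F3F5FD

#2440DE, #D0D6F8, #D9DEF9, #F3F5FD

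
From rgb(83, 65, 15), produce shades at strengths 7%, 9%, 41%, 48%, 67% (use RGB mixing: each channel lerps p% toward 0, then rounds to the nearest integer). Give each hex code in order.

#4D3C0E, #4C3B0E, #312609, #2B2208, #1B1505

7%: (83 − 5.81 = 77.19→77, 65 − 4.55 = 60.45→60, 15 − 1.05 = 13.95→14) → #4D3C0E
9%: (83 − 7.47 = 75.53→76, 65 − 5.85 = 59.15→59, 15 − 1.35 = 13.65→14) → #4C3B0E
41%: (83 − 34.03 = 48.97→49, 65 − 26.65 = 38.35→38, 15 − 6.15 = 8.85→9) → #312609
48%: (83 − 39.84 = 43.16→43, 65 − 31.2 = 33.8→34, 15 − 7.2 = 7.8→8) → #2B2208
67%: (83 − 55.61 = 27.39→27, 65 − 43.55 = 21.45→21, 15 − 10.05 = 4.95→5) → #1B1505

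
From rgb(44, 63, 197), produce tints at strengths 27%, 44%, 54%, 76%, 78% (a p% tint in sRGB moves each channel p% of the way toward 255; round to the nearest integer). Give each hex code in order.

27%: (44 + 56.97 = 100.97→101, 63 + 51.84 = 114.84→115, 197 + 15.66 = 212.66→213) → #6573D5
44%: (44 + 92.84 = 136.84→137, 63 + 84.48 = 147.48→147, 197 + 25.52 = 222.52→223) → #8993DF
54%: (44 + 113.94 = 157.94→158, 63 + 103.68 = 166.68→167, 197 + 31.32 = 228.32→228) → #9EA7E4
76%: (44 + 160.36 = 204.36→204, 63 + 145.92 = 208.92→209, 197 + 44.08 = 241.08→241) → #CCD1F1
78%: (44 + 164.58 = 208.58→209, 63 + 149.76 = 212.76→213, 197 + 45.24 = 242.24→242) → #D1D5F2

#6573D5, #8993DF, #9EA7E4, #CCD1F1, #D1D5F2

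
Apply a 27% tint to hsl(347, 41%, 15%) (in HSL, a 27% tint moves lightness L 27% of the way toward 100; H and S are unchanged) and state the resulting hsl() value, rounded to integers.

hsl(347, 41%, 38%)

L moves 27% from 15 toward 100: 15 + 22.95 = 37.95 → 38.
H and S are unchanged.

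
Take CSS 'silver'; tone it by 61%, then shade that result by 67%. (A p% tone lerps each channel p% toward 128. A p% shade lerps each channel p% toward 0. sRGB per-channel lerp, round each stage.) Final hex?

#323232

CSS silver is rgb(192, 192, 192).
A 61% tone moves each channel 61% toward 128:
  R: 192 + 0.61×(128−192) = 192 − 39.04 = 152.96 → 153
  G: 192 + 0.61×(128−192) = 192 − 39.04 = 152.96 → 153
  B: 192 + 0.61×(128−192) = 192 − 39.04 = 152.96 → 153
After the tone: rgb(153, 153, 153) = #999999.
A 67% shade moves each channel 67% toward 0:
  R: 153 − 102.51 = 50.49 → 50
  G: 153 + 0.67×(0−153) = 153 − 102.51 = 50.49 → 50
  B: 153 + 0.67×(0−153) = 153 − 102.51 = 50.49 → 50
rgb(50, 50, 50) = #323232.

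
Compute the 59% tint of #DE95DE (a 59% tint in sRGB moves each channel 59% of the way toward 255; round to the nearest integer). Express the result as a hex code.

#F1D4F1

#DE95DE is rgb(222, 149, 222).
Lerp each channel 59% toward 255:
  R: 222 + 19.47 = 241.47 → 241
  G: 149 + 0.59×(255−149) = 149 + 62.54 = 211.54 → 212
  B: 222 + 19.47 = 241.47 → 241
rgb(241, 212, 241) = #F1D4F1.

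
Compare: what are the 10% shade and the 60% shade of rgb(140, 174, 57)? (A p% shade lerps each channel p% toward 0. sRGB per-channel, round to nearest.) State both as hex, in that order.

#7E9D33, #384617

10% shade:
  R: 140 + 0.1×(0−140) = 140 − 14 = 126 → 126
  G: 174 + 0.1×(0−174) = 174 − 17.4 = 156.6 → 157
  B: 57 − 5.7 = 51.3 → 51
  → #7E9D33
60% shade:
  R: 140 + 0.6×(0−140) = 140 − 84 = 56 → 56
  G: 174 + 0.6×(0−174) = 174 − 104.4 = 69.6 → 70
  B: 57 + 0.6×(0−57) = 57 − 34.2 = 22.8 → 23
  → #384617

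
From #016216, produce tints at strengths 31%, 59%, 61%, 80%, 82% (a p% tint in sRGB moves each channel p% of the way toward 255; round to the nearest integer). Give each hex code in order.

#50935E, #97BF9F, #9CC2A4, #CCE0D0, #D1E3D5

#016216 is rgb(1, 98, 22).
31%: (1 + 78.74 = 79.74→80, 98 + 48.67 = 146.67→147, 22 + 72.23 = 94.23→94) → #50935E
59%: (1 + 149.86 = 150.86→151, 98 + 92.63 = 190.63→191, 22 + 137.47 = 159.47→159) → #97BF9F
61%: (1 + 154.94 = 155.94→156, 98 + 95.77 = 193.77→194, 22 + 142.13 = 164.13→164) → #9CC2A4
80%: (1 + 203.2 = 204.2→204, 98 + 125.6 = 223.6→224, 22 + 186.4 = 208.4→208) → #CCE0D0
82%: (1 + 208.28 = 209.28→209, 98 + 128.74 = 226.74→227, 22 + 191.06 = 213.06→213) → #D1E3D5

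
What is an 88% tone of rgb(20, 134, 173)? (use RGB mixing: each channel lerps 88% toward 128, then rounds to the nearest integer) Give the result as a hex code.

Lerp each channel 88% toward 128:
  R: 20 + 95.04 = 115.04 → 115
  G: 134 + 0.88×(128−134) = 134 − 5.28 = 128.72 → 129
  B: 173 + 0.88×(128−173) = 173 − 39.6 = 133.4 → 133
rgb(115, 129, 133) = #738185.

#738185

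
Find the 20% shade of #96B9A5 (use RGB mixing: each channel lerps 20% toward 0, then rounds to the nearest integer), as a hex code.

#789484

#96B9A5 is rgb(150, 185, 165).
Per channel, c → c + 0.2(0 − c):
  R: 150 + 0.2×(0−150) = 150 − 30 = 120 → 120
  G: 185 + 0.2×(0−185) = 185 − 37 = 148 → 148
  B: 165 + 0.2×(0−165) = 165 − 33 = 132 → 132
rgb(120, 148, 132) = #789484.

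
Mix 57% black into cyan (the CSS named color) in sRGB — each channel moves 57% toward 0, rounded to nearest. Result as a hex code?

CSS cyan is rgb(0, 255, 255).
Per channel, c → c + 0.57(0 − c):
  R: 0 + 0.57×(0−0) = 0 + 0 = 0 → 0
  G: 255 + 0.57×(0−255) = 255 − 145.35 = 109.65 → 110
  B: 255 − 145.35 = 109.65 → 110
rgb(0, 110, 110) = #006e6e.

#006e6e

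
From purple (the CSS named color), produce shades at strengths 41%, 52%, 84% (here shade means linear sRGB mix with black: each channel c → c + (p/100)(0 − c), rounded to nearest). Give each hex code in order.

#4C004C, #3D003D, #140014

CSS purple is rgb(128, 0, 128).
41%: (128 − 52.48 = 75.52→76, 0→0, 128 − 52.48 = 75.52→76) → #4C004C
52%: (128 − 66.56 = 61.44→61, 0→0, 128 − 66.56 = 61.44→61) → #3D003D
84%: (128 − 107.52 = 20.48→20, 0→0, 128 − 107.52 = 20.48→20) → #140014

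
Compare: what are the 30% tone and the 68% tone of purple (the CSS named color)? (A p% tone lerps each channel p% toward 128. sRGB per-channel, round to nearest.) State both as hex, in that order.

#802680, #805780

CSS purple is rgb(128, 0, 128).
30% tone:
  R: 128 + 0 = 128 → 128
  G: 0 + 0.3×(128−0) = 0 + 38.4 = 38.4 → 38
  B: 128 + 0 = 128 → 128
  → #802680
68% tone:
  R: 128 + 0 = 128 → 128
  G: 0 + 0.68×(128−0) = 0 + 87.04 = 87.04 → 87
  B: 128 + 0.68×(128−128) = 128 + 0 = 128 → 128
  → #805780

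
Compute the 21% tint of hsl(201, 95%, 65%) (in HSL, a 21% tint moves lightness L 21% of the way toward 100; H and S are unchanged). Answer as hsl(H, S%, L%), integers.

L moves 21% from 65 toward 100: 65 + 7.35 = 72.35 → 72.
H and S are unchanged.

hsl(201, 95%, 72%)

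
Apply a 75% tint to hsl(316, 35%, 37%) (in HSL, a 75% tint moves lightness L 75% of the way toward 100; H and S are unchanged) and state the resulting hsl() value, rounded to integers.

hsl(316, 35%, 84%)

L moves 75% from 37 toward 100: 37 + 47.25 = 84.25 → 84.
H and S are unchanged.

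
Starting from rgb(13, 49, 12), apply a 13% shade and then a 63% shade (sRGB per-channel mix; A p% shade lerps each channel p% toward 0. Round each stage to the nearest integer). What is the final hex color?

#041004

Lerp each channel 13% toward 0:
  R: 13 + 0.13×(0−13) = 13 − 1.69 = 11.31 → 11
  G: 49 + 0.13×(0−49) = 49 − 6.37 = 42.63 → 43
  B: 12 + 0.13×(0−12) = 12 − 1.56 = 10.44 → 10
After the shade: rgb(11, 43, 10) = #0B2B0A.
A 63% shade moves each channel 63% toward 0:
  R: 11 + 0.63×(0−11) = 11 − 6.93 = 4.07 → 4
  G: 43 − 27.09 = 15.91 → 16
  B: 10 + 0.63×(0−10) = 10 − 6.3 = 3.7 → 4
rgb(4, 16, 4) = #041004.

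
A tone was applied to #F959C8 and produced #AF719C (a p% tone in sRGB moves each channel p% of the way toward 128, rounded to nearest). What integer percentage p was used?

#F959C8 is rgb(249, 89, 200); #AF719C is rgb(175, 113, 156).
On the R channel (widest range): 175 ≈ 249 + (p/100)(128 − 249), so p ≈ 100×(175 − 249)/(128 − 249) = -7400/-121 = 61.16.
p = 61 reproduces all three channels after rounding.

61%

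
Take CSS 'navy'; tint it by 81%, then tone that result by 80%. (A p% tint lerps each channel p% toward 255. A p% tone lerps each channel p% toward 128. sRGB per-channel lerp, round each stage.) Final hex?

CSS navy is rgb(0, 0, 128).
Lerp each channel 81% toward 255:
  R: 0 + 0.81×(255−0) = 0 + 206.55 = 206.55 → 207
  G: 0 + 0.81×(255−0) = 0 + 206.55 = 206.55 → 207
  B: 128 + 0.81×(255−128) = 128 + 102.87 = 230.87 → 231
After the tint: rgb(207, 207, 231) = #CFCFE7.
Lerp each channel 80% toward 128:
  R: 207 − 63.2 = 143.8 → 144
  G: 207 + 0.8×(128−207) = 207 − 63.2 = 143.8 → 144
  B: 231 − 82.4 = 148.6 → 149
rgb(144, 144, 149) = #909095.

#909095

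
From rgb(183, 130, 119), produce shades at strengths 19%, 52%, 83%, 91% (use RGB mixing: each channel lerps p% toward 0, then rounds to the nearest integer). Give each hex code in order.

19%: (183 − 34.77 = 148.23→148, 130 − 24.7 = 105.3→105, 119 − 22.61 = 96.39→96) → #946960
52%: (183 − 95.16 = 87.84→88, 130 − 67.6 = 62.4→62, 119 − 61.88 = 57.12→57) → #583e39
83%: (183 − 151.89 = 31.11→31, 130 − 107.9 = 22.1→22, 119 − 98.77 = 20.23→20) → #1f1614
91%: (183 − 166.53 = 16.47→16, 130 − 118.3 = 11.7→12, 119 − 108.29 = 10.71→11) → #100c0b

#946960, #583e39, #1f1614, #100c0b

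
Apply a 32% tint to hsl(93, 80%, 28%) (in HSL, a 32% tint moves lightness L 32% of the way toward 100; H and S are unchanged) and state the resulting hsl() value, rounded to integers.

hsl(93, 80%, 51%)

L moves 32% from 28 toward 100: 28 + 23.04 = 51.04 → 51.
H and S are unchanged.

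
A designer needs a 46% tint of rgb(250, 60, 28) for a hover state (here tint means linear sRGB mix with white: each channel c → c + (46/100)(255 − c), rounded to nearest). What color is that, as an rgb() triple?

rgb(252, 150, 132)

Per channel, c → c + 0.46(255 − c):
  R: 250 + 2.3 = 252.3 → 252
  G: 60 + 0.46×(255−60) = 60 + 89.7 = 149.7 → 150
  B: 28 + 104.42 = 132.42 → 132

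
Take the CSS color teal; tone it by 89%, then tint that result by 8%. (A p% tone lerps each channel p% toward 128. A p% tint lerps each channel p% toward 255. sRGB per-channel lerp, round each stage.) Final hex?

#7D8A8A

CSS teal is rgb(0, 128, 128).
Lerp each channel 89% toward 128:
  R: 0 + 0.89×(128−0) = 0 + 113.92 = 113.92 → 114
  G: 128 + 0 = 128 → 128
  B: 128 + 0.89×(128−128) = 128 + 0 = 128 → 128
After the tone: rgb(114, 128, 128) = #728080.
Lerp each channel 8% toward 255:
  R: 114 + 11.28 = 125.28 → 125
  G: 128 + 10.16 = 138.16 → 138
  B: 128 + 0.08×(255−128) = 128 + 10.16 = 138.16 → 138
rgb(125, 138, 138) = #7D8A8A.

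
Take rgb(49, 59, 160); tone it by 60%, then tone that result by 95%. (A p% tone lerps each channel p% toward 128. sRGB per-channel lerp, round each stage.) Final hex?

#7E7F81

A 60% tone moves each channel 60% toward 128:
  R: 49 + 47.4 = 96.4 → 96
  G: 59 + 41.4 = 100.4 → 100
  B: 160 + 0.6×(128−160) = 160 − 19.2 = 140.8 → 141
After the tone: rgb(96, 100, 141) = #60648D.
A 95% tone moves each channel 95% toward 128:
  R: 96 + 0.95×(128−96) = 96 + 30.4 = 126.4 → 126
  G: 100 + 0.95×(128−100) = 100 + 26.6 = 126.6 → 127
  B: 141 − 12.35 = 128.65 → 129
rgb(126, 127, 129) = #7E7F81.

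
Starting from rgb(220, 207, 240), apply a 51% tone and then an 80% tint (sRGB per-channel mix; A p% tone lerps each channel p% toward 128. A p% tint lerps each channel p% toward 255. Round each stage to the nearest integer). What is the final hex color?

A 51% tone moves each channel 51% toward 128:
  R: 220 + 0.51×(128−220) = 220 − 46.92 = 173.08 → 173
  G: 207 − 40.29 = 166.71 → 167
  B: 240 − 57.12 = 182.88 → 183
After the tone: rgb(173, 167, 183) = #ADA7B7.
Per channel, c → c + 0.8(255 − c):
  R: 173 + 65.6 = 238.6 → 239
  G: 167 + 70.4 = 237.4 → 237
  B: 183 + 0.8×(255−183) = 183 + 57.6 = 240.6 → 241
rgb(239, 237, 241) = #EFEDF1.

#EFEDF1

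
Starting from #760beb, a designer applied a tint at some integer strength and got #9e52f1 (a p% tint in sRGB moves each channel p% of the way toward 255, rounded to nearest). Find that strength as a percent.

#760beb is rgb(118, 11, 235); #9e52f1 is rgb(158, 82, 241).
On the G channel (widest range): 82 ≈ 11 + (p/100)(255 − 11), so p ≈ 100×(82 − 11)/(255 − 11) = 7100/244 = 29.10.
p = 29 reproduces all three channels after rounding.

29%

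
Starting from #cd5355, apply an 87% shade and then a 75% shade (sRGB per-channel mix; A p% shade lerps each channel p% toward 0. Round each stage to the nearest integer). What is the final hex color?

#cd5355 is rgb(205, 83, 85).
Per channel, c → c + 0.87(0 − c):
  R: 205 + 0.87×(0−205) = 205 − 178.35 = 26.65 → 27
  G: 83 − 72.21 = 10.79 → 11
  B: 85 + 0.87×(0−85) = 85 − 73.95 = 11.05 → 11
After the shade: rgb(27, 11, 11) = #1b0b0b.
A 75% shade moves each channel 75% toward 0:
  R: 27 − 20.25 = 6.75 → 7
  G: 11 − 8.25 = 2.75 → 3
  B: 11 − 8.25 = 2.75 → 3
rgb(7, 3, 3) = #070303.

#070303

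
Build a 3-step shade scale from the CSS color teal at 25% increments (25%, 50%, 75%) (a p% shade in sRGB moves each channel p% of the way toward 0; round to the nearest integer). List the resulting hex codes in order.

CSS teal is rgb(0, 128, 128).
25%: (0→0, 128 − 32 = 96→96, 128 − 32 = 96→96) → #006060
50%: (0→0, 128 − 64 = 64→64, 128 − 64 = 64→64) → #004040
75%: (0→0, 128 − 96 = 32→32, 128 − 96 = 32→32) → #002020

#006060, #004040, #002020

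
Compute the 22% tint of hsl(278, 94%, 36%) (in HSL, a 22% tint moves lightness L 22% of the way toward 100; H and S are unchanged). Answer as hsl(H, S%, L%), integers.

L moves 22% from 36 toward 100: 36 + 14.08 = 50.08 → 50.
H and S are unchanged.

hsl(278, 94%, 50%)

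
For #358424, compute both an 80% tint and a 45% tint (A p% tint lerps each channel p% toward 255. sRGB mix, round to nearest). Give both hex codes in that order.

#358424 is rgb(53, 132, 36).
80% tint:
  R: 53 + 161.6 = 214.6 → 215
  G: 132 + 0.8×(255−132) = 132 + 98.4 = 230.4 → 230
  B: 36 + 0.8×(255−36) = 36 + 175.2 = 211.2 → 211
  → #D7E6D3
45% tint:
  R: 53 + 90.9 = 143.9 → 144
  G: 132 + 0.45×(255−132) = 132 + 55.35 = 187.35 → 187
  B: 36 + 98.55 = 134.55 → 135
  → #90BB87

#D7E6D3, #90BB87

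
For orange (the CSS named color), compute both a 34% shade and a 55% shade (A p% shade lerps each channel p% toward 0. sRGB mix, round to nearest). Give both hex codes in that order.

#A86D00, #734A00

CSS orange is rgb(255, 165, 0).
34% shade:
  R: 255 − 86.7 = 168.3 → 168
  G: 165 + 0.34×(0−165) = 165 − 56.1 = 108.9 → 109
  B: 0 + 0.34×(0−0) = 0 + 0 = 0 → 0
  → #A86D00
55% shade:
  R: 255 − 140.25 = 114.75 → 115
  G: 165 − 90.75 = 74.25 → 74
  B: 0 + 0 = 0 → 0
  → #734A00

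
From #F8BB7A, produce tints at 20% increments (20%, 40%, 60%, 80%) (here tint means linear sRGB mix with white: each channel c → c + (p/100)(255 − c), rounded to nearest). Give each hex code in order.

#F9C995, #FBD6AF, #FCE4CA, #FEF1E4

#F8BB7A is rgb(248, 187, 122).
20%: (248 + 1.4 = 249.4→249, 187 + 13.6 = 200.6→201, 122 + 26.6 = 148.6→149) → #F9C995
40%: (248 + 2.8 = 250.8→251, 187 + 27.2 = 214.2→214, 122 + 53.2 = 175.2→175) → #FBD6AF
60%: (248 + 4.2 = 252.2→252, 187 + 40.8 = 227.8→228, 122 + 79.8 = 201.8→202) → #FCE4CA
80%: (248 + 5.6 = 253.6→254, 187 + 54.4 = 241.4→241, 122 + 106.4 = 228.4→228) → #FEF1E4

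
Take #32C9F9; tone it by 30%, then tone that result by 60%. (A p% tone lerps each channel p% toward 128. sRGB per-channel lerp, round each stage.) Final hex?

#6A94A2

#32C9F9 is rgb(50, 201, 249).
A 30% tone moves each channel 30% toward 128:
  R: 50 + 0.3×(128−50) = 50 + 23.4 = 73.4 → 73
  G: 201 − 21.9 = 179.1 → 179
  B: 249 − 36.3 = 212.7 → 213
After the tone: rgb(73, 179, 213) = #49B3D5.
Lerp each channel 60% toward 128:
  R: 73 + 0.6×(128−73) = 73 + 33 = 106 → 106
  G: 179 − 30.6 = 148.4 → 148
  B: 213 − 51 = 162 → 162
rgb(106, 148, 162) = #6A94A2.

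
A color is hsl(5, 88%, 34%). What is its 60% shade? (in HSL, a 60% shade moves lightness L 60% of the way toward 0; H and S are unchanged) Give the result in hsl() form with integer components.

L moves 60% from 34 toward 0: 34 − 20.4 = 13.6 → 14.
H and S are unchanged.

hsl(5, 88%, 14%)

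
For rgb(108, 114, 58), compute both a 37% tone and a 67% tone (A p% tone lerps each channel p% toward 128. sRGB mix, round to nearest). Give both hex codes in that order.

37% tone:
  R: 108 + 0.37×(128−108) = 108 + 7.4 = 115.4 → 115
  G: 114 + 5.18 = 119.18 → 119
  B: 58 + 0.37×(128−58) = 58 + 25.9 = 83.9 → 84
  → #737754
67% tone:
  R: 108 + 0.67×(128−108) = 108 + 13.4 = 121.4 → 121
  G: 114 + 0.67×(128−114) = 114 + 9.38 = 123.38 → 123
  B: 58 + 0.67×(128−58) = 58 + 46.9 = 104.9 → 105
  → #797b69

#737754, #797b69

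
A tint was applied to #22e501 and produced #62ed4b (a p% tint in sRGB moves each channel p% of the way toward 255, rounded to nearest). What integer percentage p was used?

#22e501 is rgb(34, 229, 1); #62ed4b is rgb(98, 237, 75).
On the B channel (widest range): 75 ≈ 1 + (p/100)(255 − 1), so p ≈ 100×(75 − 1)/(255 − 1) = 7400/254 = 29.13.
p = 29 reproduces all three channels after rounding.

29%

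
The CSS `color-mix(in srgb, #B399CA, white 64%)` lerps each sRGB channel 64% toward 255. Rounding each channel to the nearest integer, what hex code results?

#E4DAEC

#B399CA is rgb(179, 153, 202).
Per channel, c → c + 0.64(255 − c):
  R: 179 + 0.64×(255−179) = 179 + 48.64 = 227.64 → 228
  G: 153 + 0.64×(255−153) = 153 + 65.28 = 218.28 → 218
  B: 202 + 0.64×(255−202) = 202 + 33.92 = 235.92 → 236
rgb(228, 218, 236) = #E4DAEC.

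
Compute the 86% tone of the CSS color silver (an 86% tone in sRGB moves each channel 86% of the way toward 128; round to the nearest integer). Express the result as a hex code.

#898989

CSS silver is rgb(192, 192, 192).
Lerp each channel 86% toward 128:
  R: 192 + 0.86×(128−192) = 192 − 55.04 = 136.96 → 137
  G: 192 − 55.04 = 136.96 → 137
  B: 192 + 0.86×(128−192) = 192 − 55.04 = 136.96 → 137
rgb(137, 137, 137) = #898989.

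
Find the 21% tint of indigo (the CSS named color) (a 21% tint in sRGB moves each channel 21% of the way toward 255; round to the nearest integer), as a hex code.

CSS indigo is rgb(75, 0, 130).
A 21% tint moves each channel 21% toward 255:
  R: 75 + 37.8 = 112.8 → 113
  G: 0 + 0.21×(255−0) = 0 + 53.55 = 53.55 → 54
  B: 130 + 26.25 = 156.25 → 156
rgb(113, 54, 156) = #71369c.

#71369c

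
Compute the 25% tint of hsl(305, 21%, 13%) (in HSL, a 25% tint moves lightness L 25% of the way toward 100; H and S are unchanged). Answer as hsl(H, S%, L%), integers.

L moves 25% from 13 toward 100: 13 + 21.75 = 34.75 → 35.
H and S are unchanged.

hsl(305, 21%, 35%)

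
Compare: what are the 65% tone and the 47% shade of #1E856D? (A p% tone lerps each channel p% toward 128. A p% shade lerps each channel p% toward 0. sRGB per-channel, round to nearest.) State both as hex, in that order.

#1E856D is rgb(30, 133, 109).
65% tone:
  R: 30 + 0.65×(128−30) = 30 + 63.7 = 93.7 → 94
  G: 133 − 3.25 = 129.75 → 130
  B: 109 + 0.65×(128−109) = 109 + 12.35 = 121.35 → 121
  → #5E8279
47% shade:
  R: 30 − 14.1 = 15.9 → 16
  G: 133 − 62.51 = 70.49 → 70
  B: 109 + 0.47×(0−109) = 109 − 51.23 = 57.77 → 58
  → #10463A

#5E8279, #10463A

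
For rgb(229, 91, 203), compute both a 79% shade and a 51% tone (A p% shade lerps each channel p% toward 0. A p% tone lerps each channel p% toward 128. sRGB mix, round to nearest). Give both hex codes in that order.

#30132b, #b16ea5

79% shade:
  R: 229 + 0.79×(0−229) = 229 − 180.91 = 48.09 → 48
  G: 91 + 0.79×(0−91) = 91 − 71.89 = 19.11 → 19
  B: 203 + 0.79×(0−203) = 203 − 160.37 = 42.63 → 43
  → #30132b
51% tone:
  R: 229 + 0.51×(128−229) = 229 − 51.51 = 177.49 → 177
  G: 91 + 0.51×(128−91) = 91 + 18.87 = 109.87 → 110
  B: 203 − 38.25 = 164.75 → 165
  → #b16ea5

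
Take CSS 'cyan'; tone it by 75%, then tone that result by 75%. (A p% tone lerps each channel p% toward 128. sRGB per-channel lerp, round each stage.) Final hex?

CSS cyan is rgb(0, 255, 255).
Per channel, c → c + 0.75(128 − c):
  R: 0 + 0.75×(128−0) = 0 + 96 = 96 → 96
  G: 255 + 0.75×(128−255) = 255 − 95.25 = 159.75 → 160
  B: 255 + 0.75×(128−255) = 255 − 95.25 = 159.75 → 160
After the tone: rgb(96, 160, 160) = #60A0A0.
A 75% tone moves each channel 75% toward 128:
  R: 96 + 0.75×(128−96) = 96 + 24 = 120 → 120
  G: 160 + 0.75×(128−160) = 160 − 24 = 136 → 136
  B: 160 − 24 = 136 → 136
rgb(120, 136, 136) = #788888.

#788888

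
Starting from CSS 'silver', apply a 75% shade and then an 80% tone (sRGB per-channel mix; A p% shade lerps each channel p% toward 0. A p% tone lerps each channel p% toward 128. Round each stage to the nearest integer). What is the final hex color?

CSS silver is rgb(192, 192, 192).
Lerp each channel 75% toward 0:
  R: 192 + 0.75×(0−192) = 192 − 144 = 48 → 48
  G: 192 + 0.75×(0−192) = 192 − 144 = 48 → 48
  B: 192 + 0.75×(0−192) = 192 − 144 = 48 → 48
After the shade: rgb(48, 48, 48) = #303030.
Lerp each channel 80% toward 128:
  R: 48 + 0.8×(128−48) = 48 + 64 = 112 → 112
  G: 48 + 0.8×(128−48) = 48 + 64 = 112 → 112
  B: 48 + 0.8×(128−48) = 48 + 64 = 112 → 112
rgb(112, 112, 112) = #707070.

#707070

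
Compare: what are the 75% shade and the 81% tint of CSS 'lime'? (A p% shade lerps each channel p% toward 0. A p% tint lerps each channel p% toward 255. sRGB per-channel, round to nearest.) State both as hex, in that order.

#004000, #CFFFCF

CSS lime is rgb(0, 255, 0).
75% shade:
  R: 0 + 0 = 0 → 0
  G: 255 + 0.75×(0−255) = 255 − 191.25 = 63.75 → 64
  B: 0 + 0 = 0 → 0
  → #004000
81% tint:
  R: 0 + 206.55 = 206.55 → 207
  G: 255 + 0.81×(255−255) = 255 + 0 = 255 → 255
  B: 0 + 206.55 = 206.55 → 207
  → #CFFFCF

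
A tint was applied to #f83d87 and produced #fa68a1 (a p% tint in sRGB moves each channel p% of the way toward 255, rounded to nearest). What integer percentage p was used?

#f83d87 is rgb(248, 61, 135); #fa68a1 is rgb(250, 104, 161).
On the G channel (widest range): 104 ≈ 61 + (p/100)(255 − 61), so p ≈ 100×(104 − 61)/(255 − 61) = 4300/194 = 22.16.
p = 22 reproduces all three channels after rounding.

22%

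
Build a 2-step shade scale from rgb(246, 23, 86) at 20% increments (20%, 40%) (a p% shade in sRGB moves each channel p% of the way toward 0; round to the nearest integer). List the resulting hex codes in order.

#C51245, #940E34

20%: (246 − 49.2 = 196.8→197, 23 − 4.6 = 18.4→18, 86 − 17.2 = 68.8→69) → #C51245
40%: (246 − 98.4 = 147.6→148, 23 − 9.2 = 13.8→14, 86 − 34.4 = 51.6→52) → #940E34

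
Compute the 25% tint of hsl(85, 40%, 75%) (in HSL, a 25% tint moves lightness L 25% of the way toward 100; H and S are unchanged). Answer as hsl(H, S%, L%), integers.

L moves 25% from 75 toward 100: 75 + 6.25 = 81.25 → 81.
H and S are unchanged.

hsl(85, 40%, 81%)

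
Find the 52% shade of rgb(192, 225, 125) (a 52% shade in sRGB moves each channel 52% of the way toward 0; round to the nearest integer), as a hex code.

#5c6c3c

Lerp each channel 52% toward 0:
  R: 192 − 99.84 = 92.16 → 92
  G: 225 + 0.52×(0−225) = 225 − 117 = 108 → 108
  B: 125 + 0.52×(0−125) = 125 − 65 = 60 → 60
rgb(92, 108, 60) = #5c6c3c.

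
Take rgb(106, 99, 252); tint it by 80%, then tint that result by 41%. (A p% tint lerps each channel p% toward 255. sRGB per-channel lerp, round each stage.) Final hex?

An 80% tint moves each channel 80% toward 255:
  R: 106 + 119.2 = 225.2 → 225
  G: 99 + 124.8 = 223.8 → 224
  B: 252 + 0.8×(255−252) = 252 + 2.4 = 254.4 → 254
After the tint: rgb(225, 224, 254) = #E1E0FE.
A 41% tint moves each channel 41% toward 255:
  R: 225 + 0.41×(255−225) = 225 + 12.3 = 237.3 → 237
  G: 224 + 12.71 = 236.71 → 237
  B: 254 + 0.41 = 254.41 → 254
rgb(237, 237, 254) = #EDEDFE.

#EDEDFE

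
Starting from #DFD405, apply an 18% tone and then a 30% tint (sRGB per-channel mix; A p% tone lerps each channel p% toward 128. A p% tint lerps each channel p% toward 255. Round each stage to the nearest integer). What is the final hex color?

#DDD65F

#DFD405 is rgb(223, 212, 5).
Per channel, c → c + 0.18(128 − c):
  R: 223 + 0.18×(128−223) = 223 − 17.1 = 205.9 → 206
  G: 212 + 0.18×(128−212) = 212 − 15.12 = 196.88 → 197
  B: 5 + 0.18×(128−5) = 5 + 22.14 = 27.14 → 27
After the tone: rgb(206, 197, 27) = #CEC51B.
Lerp each channel 30% toward 255:
  R: 206 + 0.3×(255−206) = 206 + 14.7 = 220.7 → 221
  G: 197 + 17.4 = 214.4 → 214
  B: 27 + 0.3×(255−27) = 27 + 68.4 = 95.4 → 95
rgb(221, 214, 95) = #DDD65F.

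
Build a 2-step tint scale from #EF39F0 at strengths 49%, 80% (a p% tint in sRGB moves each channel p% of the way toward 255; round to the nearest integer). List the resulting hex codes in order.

#EF39F0 is rgb(239, 57, 240).
49%: (239 + 7.84 = 246.84→247, 57 + 97.02 = 154.02→154, 240 + 7.35 = 247.35→247) → #F79AF7
80%: (239 + 12.8 = 251.8→252, 57 + 158.4 = 215.4→215, 240 + 12 = 252→252) → #FCD7FC

#F79AF7, #FCD7FC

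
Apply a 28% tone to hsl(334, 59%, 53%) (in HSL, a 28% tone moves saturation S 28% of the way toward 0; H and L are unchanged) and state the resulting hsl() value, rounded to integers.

S moves 28% from 59 toward 0: 59 − 16.52 = 42.48 → 42.
H and L are unchanged.

hsl(334, 42%, 53%)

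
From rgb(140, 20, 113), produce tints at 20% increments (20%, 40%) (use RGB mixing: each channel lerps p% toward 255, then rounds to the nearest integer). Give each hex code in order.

20%: (140 + 23 = 163→163, 20 + 47 = 67→67, 113 + 28.4 = 141.4→141) → #a3438d
40%: (140 + 46 = 186→186, 20 + 94 = 114→114, 113 + 56.8 = 169.8→170) → #ba72aa

#a3438d, #ba72aa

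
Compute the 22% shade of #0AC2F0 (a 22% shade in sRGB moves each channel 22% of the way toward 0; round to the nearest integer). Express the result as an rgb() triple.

#0AC2F0 is rgb(10, 194, 240).
Lerp each channel 22% toward 0:
  R: 10 + 0.22×(0−10) = 10 − 2.2 = 7.8 → 8
  G: 194 + 0.22×(0−194) = 194 − 42.68 = 151.32 → 151
  B: 240 − 52.8 = 187.2 → 187

rgb(8, 151, 187)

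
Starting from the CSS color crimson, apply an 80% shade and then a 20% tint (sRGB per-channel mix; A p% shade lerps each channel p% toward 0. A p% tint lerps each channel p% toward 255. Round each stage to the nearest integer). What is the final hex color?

#56363D

CSS crimson is rgb(220, 20, 60).
Per channel, c → c + 0.8(0 − c):
  R: 220 + 0.8×(0−220) = 220 − 176 = 44 → 44
  G: 20 − 16 = 4 → 4
  B: 60 + 0.8×(0−60) = 60 − 48 = 12 → 12
After the shade: rgb(44, 4, 12) = #2C040C.
A 20% tint moves each channel 20% toward 255:
  R: 44 + 0.2×(255−44) = 44 + 42.2 = 86.2 → 86
  G: 4 + 0.2×(255−4) = 4 + 50.2 = 54.2 → 54
  B: 12 + 48.6 = 60.6 → 61
rgb(86, 54, 61) = #56363D.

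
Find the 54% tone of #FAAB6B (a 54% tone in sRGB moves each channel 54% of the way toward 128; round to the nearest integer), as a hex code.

#B89476

#FAAB6B is rgb(250, 171, 107).
Per channel, c → c + 0.54(128 − c):
  R: 250 + 0.54×(128−250) = 250 − 65.88 = 184.12 → 184
  G: 171 + 0.54×(128−171) = 171 − 23.22 = 147.78 → 148
  B: 107 + 11.34 = 118.34 → 118
rgb(184, 148, 118) = #B89476.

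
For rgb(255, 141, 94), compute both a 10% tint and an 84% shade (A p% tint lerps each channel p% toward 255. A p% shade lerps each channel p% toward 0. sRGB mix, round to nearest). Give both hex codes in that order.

#FF986E, #29170F

10% tint:
  R: 255 + 0.1×(255−255) = 255 + 0 = 255 → 255
  G: 141 + 0.1×(255−141) = 141 + 11.4 = 152.4 → 152
  B: 94 + 16.1 = 110.1 → 110
  → #FF986E
84% shade:
  R: 255 + 0.84×(0−255) = 255 − 214.2 = 40.8 → 41
  G: 141 + 0.84×(0−141) = 141 − 118.44 = 22.56 → 23
  B: 94 − 78.96 = 15.04 → 15
  → #29170F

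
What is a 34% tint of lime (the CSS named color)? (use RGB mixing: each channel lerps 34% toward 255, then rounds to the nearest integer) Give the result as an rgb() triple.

rgb(87, 255, 87)

CSS lime is rgb(0, 255, 0).
Per channel, c → c + 0.34(255 − c):
  R: 0 + 86.7 = 86.7 → 87
  G: 255 + 0.34×(255−255) = 255 + 0 = 255 → 255
  B: 0 + 0.34×(255−0) = 0 + 86.7 = 86.7 → 87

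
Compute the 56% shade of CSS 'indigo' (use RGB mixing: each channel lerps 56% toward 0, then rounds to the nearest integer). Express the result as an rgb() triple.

CSS indigo is rgb(75, 0, 130).
Per channel, c → c + 0.56(0 − c):
  R: 75 − 42 = 33 → 33
  G: 0 + 0 = 0 → 0
  B: 130 − 72.8 = 57.2 → 57

rgb(33, 0, 57)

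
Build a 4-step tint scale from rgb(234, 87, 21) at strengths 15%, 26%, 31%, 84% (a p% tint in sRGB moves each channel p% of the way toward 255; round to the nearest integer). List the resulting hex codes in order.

#ED7038, #EF8352, #F18B5E, #FCE4DA

15%: (234 + 3.15 = 237.15→237, 87 + 25.2 = 112.2→112, 21 + 35.1 = 56.1→56) → #ED7038
26%: (234 + 5.46 = 239.46→239, 87 + 43.68 = 130.68→131, 21 + 60.84 = 81.84→82) → #EF8352
31%: (234 + 6.51 = 240.51→241, 87 + 52.08 = 139.08→139, 21 + 72.54 = 93.54→94) → #F18B5E
84%: (234 + 17.64 = 251.64→252, 87 + 141.12 = 228.12→228, 21 + 196.56 = 217.56→218) → #FCE4DA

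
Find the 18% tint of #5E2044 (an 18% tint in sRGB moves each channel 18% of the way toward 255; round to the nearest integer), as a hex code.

#5E2044 is rgb(94, 32, 68).
Lerp each channel 18% toward 255:
  R: 94 + 0.18×(255−94) = 94 + 28.98 = 122.98 → 123
  G: 32 + 40.14 = 72.14 → 72
  B: 68 + 0.18×(255−68) = 68 + 33.66 = 101.66 → 102
rgb(123, 72, 102) = #7B4866.

#7B4866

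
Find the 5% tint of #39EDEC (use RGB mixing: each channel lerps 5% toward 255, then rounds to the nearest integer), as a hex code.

#43EEED

#39EDEC is rgb(57, 237, 236).
A 5% tint moves each channel 5% toward 255:
  R: 57 + 0.05×(255−57) = 57 + 9.9 = 66.9 → 67
  G: 237 + 0.05×(255−237) = 237 + 0.9 = 237.9 → 238
  B: 236 + 0.05×(255−236) = 236 + 0.95 = 236.95 → 237
rgb(67, 238, 237) = #43EEED.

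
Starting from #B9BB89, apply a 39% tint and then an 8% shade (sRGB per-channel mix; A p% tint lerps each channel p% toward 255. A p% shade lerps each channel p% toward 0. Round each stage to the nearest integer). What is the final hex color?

#B9BB89 is rgb(185, 187, 137).
Per channel, c → c + 0.39(255 − c):
  R: 185 + 27.3 = 212.3 → 212
  G: 187 + 26.52 = 213.52 → 214
  B: 137 + 0.39×(255−137) = 137 + 46.02 = 183.02 → 183
After the tint: rgb(212, 214, 183) = #D4D6B7.
Per channel, c → c + 0.08(0 − c):
  R: 212 − 16.96 = 195.04 → 195
  G: 214 + 0.08×(0−214) = 214 − 17.12 = 196.88 → 197
  B: 183 − 14.64 = 168.36 → 168
rgb(195, 197, 168) = #C3C5A8.

#C3C5A8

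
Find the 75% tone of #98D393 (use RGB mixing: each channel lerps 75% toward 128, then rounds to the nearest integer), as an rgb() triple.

rgb(134, 149, 133)

#98D393 is rgb(152, 211, 147).
Lerp each channel 75% toward 128:
  R: 152 + 0.75×(128−152) = 152 − 18 = 134 → 134
  G: 211 − 62.25 = 148.75 → 149
  B: 147 − 14.25 = 132.75 → 133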